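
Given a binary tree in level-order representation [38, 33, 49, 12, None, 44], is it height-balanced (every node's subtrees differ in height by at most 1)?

Tree (level-order array): [38, 33, 49, 12, None, 44]
Definition: a tree is height-balanced if, at every node, |h(left) - h(right)| <= 1 (empty subtree has height -1).
Bottom-up per-node check:
  node 12: h_left=-1, h_right=-1, diff=0 [OK], height=0
  node 33: h_left=0, h_right=-1, diff=1 [OK], height=1
  node 44: h_left=-1, h_right=-1, diff=0 [OK], height=0
  node 49: h_left=0, h_right=-1, diff=1 [OK], height=1
  node 38: h_left=1, h_right=1, diff=0 [OK], height=2
All nodes satisfy the balance condition.
Result: Balanced


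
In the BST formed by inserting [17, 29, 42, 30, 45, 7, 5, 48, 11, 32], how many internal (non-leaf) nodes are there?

Tree built from: [17, 29, 42, 30, 45, 7, 5, 48, 11, 32]
Tree (level-order array): [17, 7, 29, 5, 11, None, 42, None, None, None, None, 30, 45, None, 32, None, 48]
Rule: An internal node has at least one child.
Per-node child counts:
  node 17: 2 child(ren)
  node 7: 2 child(ren)
  node 5: 0 child(ren)
  node 11: 0 child(ren)
  node 29: 1 child(ren)
  node 42: 2 child(ren)
  node 30: 1 child(ren)
  node 32: 0 child(ren)
  node 45: 1 child(ren)
  node 48: 0 child(ren)
Matching nodes: [17, 7, 29, 42, 30, 45]
Count of internal (non-leaf) nodes: 6


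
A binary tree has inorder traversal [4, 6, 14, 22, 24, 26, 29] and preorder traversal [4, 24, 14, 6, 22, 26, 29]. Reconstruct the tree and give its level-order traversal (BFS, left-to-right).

Inorder:  [4, 6, 14, 22, 24, 26, 29]
Preorder: [4, 24, 14, 6, 22, 26, 29]
Algorithm: preorder visits root first, so consume preorder in order;
for each root, split the current inorder slice at that value into
left-subtree inorder and right-subtree inorder, then recurse.
Recursive splits:
  root=4; inorder splits into left=[], right=[6, 14, 22, 24, 26, 29]
  root=24; inorder splits into left=[6, 14, 22], right=[26, 29]
  root=14; inorder splits into left=[6], right=[22]
  root=6; inorder splits into left=[], right=[]
  root=22; inorder splits into left=[], right=[]
  root=26; inorder splits into left=[], right=[29]
  root=29; inorder splits into left=[], right=[]
Reconstructed level-order: [4, 24, 14, 26, 6, 22, 29]


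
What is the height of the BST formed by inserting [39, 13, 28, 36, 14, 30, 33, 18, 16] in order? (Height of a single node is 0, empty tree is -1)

Insertion order: [39, 13, 28, 36, 14, 30, 33, 18, 16]
Tree (level-order array): [39, 13, None, None, 28, 14, 36, None, 18, 30, None, 16, None, None, 33]
Compute height bottom-up (empty subtree = -1):
  height(16) = 1 + max(-1, -1) = 0
  height(18) = 1 + max(0, -1) = 1
  height(14) = 1 + max(-1, 1) = 2
  height(33) = 1 + max(-1, -1) = 0
  height(30) = 1 + max(-1, 0) = 1
  height(36) = 1 + max(1, -1) = 2
  height(28) = 1 + max(2, 2) = 3
  height(13) = 1 + max(-1, 3) = 4
  height(39) = 1 + max(4, -1) = 5
Height = 5


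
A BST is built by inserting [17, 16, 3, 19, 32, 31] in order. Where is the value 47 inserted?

Starting tree (level order): [17, 16, 19, 3, None, None, 32, None, None, 31]
Insertion path: 17 -> 19 -> 32
Result: insert 47 as right child of 32
Final tree (level order): [17, 16, 19, 3, None, None, 32, None, None, 31, 47]


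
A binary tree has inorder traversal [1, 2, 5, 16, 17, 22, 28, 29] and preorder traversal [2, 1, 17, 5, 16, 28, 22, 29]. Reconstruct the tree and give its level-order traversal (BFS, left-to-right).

Inorder:  [1, 2, 5, 16, 17, 22, 28, 29]
Preorder: [2, 1, 17, 5, 16, 28, 22, 29]
Algorithm: preorder visits root first, so consume preorder in order;
for each root, split the current inorder slice at that value into
left-subtree inorder and right-subtree inorder, then recurse.
Recursive splits:
  root=2; inorder splits into left=[1], right=[5, 16, 17, 22, 28, 29]
  root=1; inorder splits into left=[], right=[]
  root=17; inorder splits into left=[5, 16], right=[22, 28, 29]
  root=5; inorder splits into left=[], right=[16]
  root=16; inorder splits into left=[], right=[]
  root=28; inorder splits into left=[22], right=[29]
  root=22; inorder splits into left=[], right=[]
  root=29; inorder splits into left=[], right=[]
Reconstructed level-order: [2, 1, 17, 5, 28, 16, 22, 29]


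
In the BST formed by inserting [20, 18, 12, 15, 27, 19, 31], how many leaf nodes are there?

Tree built from: [20, 18, 12, 15, 27, 19, 31]
Tree (level-order array): [20, 18, 27, 12, 19, None, 31, None, 15]
Rule: A leaf has 0 children.
Per-node child counts:
  node 20: 2 child(ren)
  node 18: 2 child(ren)
  node 12: 1 child(ren)
  node 15: 0 child(ren)
  node 19: 0 child(ren)
  node 27: 1 child(ren)
  node 31: 0 child(ren)
Matching nodes: [15, 19, 31]
Count of leaf nodes: 3


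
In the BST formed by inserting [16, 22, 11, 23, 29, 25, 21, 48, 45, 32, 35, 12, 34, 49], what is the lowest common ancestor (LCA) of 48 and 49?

Tree insertion order: [16, 22, 11, 23, 29, 25, 21, 48, 45, 32, 35, 12, 34, 49]
Tree (level-order array): [16, 11, 22, None, 12, 21, 23, None, None, None, None, None, 29, 25, 48, None, None, 45, 49, 32, None, None, None, None, 35, 34]
In a BST, the LCA of p=48, q=49 is the first node v on the
root-to-leaf path with p <= v <= q (go left if both < v, right if both > v).
Walk from root:
  at 16: both 48 and 49 > 16, go right
  at 22: both 48 and 49 > 22, go right
  at 23: both 48 and 49 > 23, go right
  at 29: both 48 and 49 > 29, go right
  at 48: 48 <= 48 <= 49, this is the LCA
LCA = 48


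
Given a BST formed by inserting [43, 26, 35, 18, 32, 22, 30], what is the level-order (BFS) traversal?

Tree insertion order: [43, 26, 35, 18, 32, 22, 30]
Tree (level-order array): [43, 26, None, 18, 35, None, 22, 32, None, None, None, 30]
BFS from the root, enqueuing left then right child of each popped node:
  queue [43] -> pop 43, enqueue [26], visited so far: [43]
  queue [26] -> pop 26, enqueue [18, 35], visited so far: [43, 26]
  queue [18, 35] -> pop 18, enqueue [22], visited so far: [43, 26, 18]
  queue [35, 22] -> pop 35, enqueue [32], visited so far: [43, 26, 18, 35]
  queue [22, 32] -> pop 22, enqueue [none], visited so far: [43, 26, 18, 35, 22]
  queue [32] -> pop 32, enqueue [30], visited so far: [43, 26, 18, 35, 22, 32]
  queue [30] -> pop 30, enqueue [none], visited so far: [43, 26, 18, 35, 22, 32, 30]
Result: [43, 26, 18, 35, 22, 32, 30]


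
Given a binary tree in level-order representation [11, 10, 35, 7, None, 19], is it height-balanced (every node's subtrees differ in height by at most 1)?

Tree (level-order array): [11, 10, 35, 7, None, 19]
Definition: a tree is height-balanced if, at every node, |h(left) - h(right)| <= 1 (empty subtree has height -1).
Bottom-up per-node check:
  node 7: h_left=-1, h_right=-1, diff=0 [OK], height=0
  node 10: h_left=0, h_right=-1, diff=1 [OK], height=1
  node 19: h_left=-1, h_right=-1, diff=0 [OK], height=0
  node 35: h_left=0, h_right=-1, diff=1 [OK], height=1
  node 11: h_left=1, h_right=1, diff=0 [OK], height=2
All nodes satisfy the balance condition.
Result: Balanced


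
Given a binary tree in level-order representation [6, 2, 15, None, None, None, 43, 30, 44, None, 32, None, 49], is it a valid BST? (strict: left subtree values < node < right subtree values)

Level-order array: [6, 2, 15, None, None, None, 43, 30, 44, None, 32, None, 49]
Validate using subtree bounds (lo, hi): at each node, require lo < value < hi,
then recurse left with hi=value and right with lo=value.
Preorder trace (stopping at first violation):
  at node 6 with bounds (-inf, +inf): OK
  at node 2 with bounds (-inf, 6): OK
  at node 15 with bounds (6, +inf): OK
  at node 43 with bounds (15, +inf): OK
  at node 30 with bounds (15, 43): OK
  at node 32 with bounds (30, 43): OK
  at node 44 with bounds (43, +inf): OK
  at node 49 with bounds (44, +inf): OK
No violation found at any node.
Result: Valid BST


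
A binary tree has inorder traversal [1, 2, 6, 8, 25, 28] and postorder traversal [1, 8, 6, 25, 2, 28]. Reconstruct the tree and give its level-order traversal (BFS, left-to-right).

Inorder:   [1, 2, 6, 8, 25, 28]
Postorder: [1, 8, 6, 25, 2, 28]
Algorithm: postorder visits root last, so walk postorder right-to-left;
each value is the root of the current inorder slice — split it at that
value, recurse on the right subtree first, then the left.
Recursive splits:
  root=28; inorder splits into left=[1, 2, 6, 8, 25], right=[]
  root=2; inorder splits into left=[1], right=[6, 8, 25]
  root=25; inorder splits into left=[6, 8], right=[]
  root=6; inorder splits into left=[], right=[8]
  root=8; inorder splits into left=[], right=[]
  root=1; inorder splits into left=[], right=[]
Reconstructed level-order: [28, 2, 1, 25, 6, 8]


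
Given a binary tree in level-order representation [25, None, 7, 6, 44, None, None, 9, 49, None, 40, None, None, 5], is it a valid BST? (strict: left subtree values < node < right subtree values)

Level-order array: [25, None, 7, 6, 44, None, None, 9, 49, None, 40, None, None, 5]
Validate using subtree bounds (lo, hi): at each node, require lo < value < hi,
then recurse left with hi=value and right with lo=value.
Preorder trace (stopping at first violation):
  at node 25 with bounds (-inf, +inf): OK
  at node 7 with bounds (25, +inf): VIOLATION
Node 7 violates its bound: not (25 < 7 < +inf).
Result: Not a valid BST


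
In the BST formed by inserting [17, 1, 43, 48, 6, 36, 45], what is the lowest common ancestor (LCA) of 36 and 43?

Tree insertion order: [17, 1, 43, 48, 6, 36, 45]
Tree (level-order array): [17, 1, 43, None, 6, 36, 48, None, None, None, None, 45]
In a BST, the LCA of p=36, q=43 is the first node v on the
root-to-leaf path with p <= v <= q (go left if both < v, right if both > v).
Walk from root:
  at 17: both 36 and 43 > 17, go right
  at 43: 36 <= 43 <= 43, this is the LCA
LCA = 43


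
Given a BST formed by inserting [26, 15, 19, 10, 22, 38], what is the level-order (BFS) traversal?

Tree insertion order: [26, 15, 19, 10, 22, 38]
Tree (level-order array): [26, 15, 38, 10, 19, None, None, None, None, None, 22]
BFS from the root, enqueuing left then right child of each popped node:
  queue [26] -> pop 26, enqueue [15, 38], visited so far: [26]
  queue [15, 38] -> pop 15, enqueue [10, 19], visited so far: [26, 15]
  queue [38, 10, 19] -> pop 38, enqueue [none], visited so far: [26, 15, 38]
  queue [10, 19] -> pop 10, enqueue [none], visited so far: [26, 15, 38, 10]
  queue [19] -> pop 19, enqueue [22], visited so far: [26, 15, 38, 10, 19]
  queue [22] -> pop 22, enqueue [none], visited so far: [26, 15, 38, 10, 19, 22]
Result: [26, 15, 38, 10, 19, 22]


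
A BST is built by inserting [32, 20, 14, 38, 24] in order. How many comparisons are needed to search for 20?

Search path for 20: 32 -> 20
Found: True
Comparisons: 2


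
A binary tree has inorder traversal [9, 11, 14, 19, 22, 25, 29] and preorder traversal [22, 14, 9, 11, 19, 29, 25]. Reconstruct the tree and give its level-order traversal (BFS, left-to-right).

Inorder:  [9, 11, 14, 19, 22, 25, 29]
Preorder: [22, 14, 9, 11, 19, 29, 25]
Algorithm: preorder visits root first, so consume preorder in order;
for each root, split the current inorder slice at that value into
left-subtree inorder and right-subtree inorder, then recurse.
Recursive splits:
  root=22; inorder splits into left=[9, 11, 14, 19], right=[25, 29]
  root=14; inorder splits into left=[9, 11], right=[19]
  root=9; inorder splits into left=[], right=[11]
  root=11; inorder splits into left=[], right=[]
  root=19; inorder splits into left=[], right=[]
  root=29; inorder splits into left=[25], right=[]
  root=25; inorder splits into left=[], right=[]
Reconstructed level-order: [22, 14, 29, 9, 19, 25, 11]


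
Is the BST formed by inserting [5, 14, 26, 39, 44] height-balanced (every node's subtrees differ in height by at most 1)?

Tree (level-order array): [5, None, 14, None, 26, None, 39, None, 44]
Definition: a tree is height-balanced if, at every node, |h(left) - h(right)| <= 1 (empty subtree has height -1).
Bottom-up per-node check:
  node 44: h_left=-1, h_right=-1, diff=0 [OK], height=0
  node 39: h_left=-1, h_right=0, diff=1 [OK], height=1
  node 26: h_left=-1, h_right=1, diff=2 [FAIL (|-1-1|=2 > 1)], height=2
  node 14: h_left=-1, h_right=2, diff=3 [FAIL (|-1-2|=3 > 1)], height=3
  node 5: h_left=-1, h_right=3, diff=4 [FAIL (|-1-3|=4 > 1)], height=4
Node 26 violates the condition: |-1 - 1| = 2 > 1.
Result: Not balanced


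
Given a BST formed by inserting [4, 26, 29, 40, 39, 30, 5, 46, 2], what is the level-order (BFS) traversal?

Tree insertion order: [4, 26, 29, 40, 39, 30, 5, 46, 2]
Tree (level-order array): [4, 2, 26, None, None, 5, 29, None, None, None, 40, 39, 46, 30]
BFS from the root, enqueuing left then right child of each popped node:
  queue [4] -> pop 4, enqueue [2, 26], visited so far: [4]
  queue [2, 26] -> pop 2, enqueue [none], visited so far: [4, 2]
  queue [26] -> pop 26, enqueue [5, 29], visited so far: [4, 2, 26]
  queue [5, 29] -> pop 5, enqueue [none], visited so far: [4, 2, 26, 5]
  queue [29] -> pop 29, enqueue [40], visited so far: [4, 2, 26, 5, 29]
  queue [40] -> pop 40, enqueue [39, 46], visited so far: [4, 2, 26, 5, 29, 40]
  queue [39, 46] -> pop 39, enqueue [30], visited so far: [4, 2, 26, 5, 29, 40, 39]
  queue [46, 30] -> pop 46, enqueue [none], visited so far: [4, 2, 26, 5, 29, 40, 39, 46]
  queue [30] -> pop 30, enqueue [none], visited so far: [4, 2, 26, 5, 29, 40, 39, 46, 30]
Result: [4, 2, 26, 5, 29, 40, 39, 46, 30]


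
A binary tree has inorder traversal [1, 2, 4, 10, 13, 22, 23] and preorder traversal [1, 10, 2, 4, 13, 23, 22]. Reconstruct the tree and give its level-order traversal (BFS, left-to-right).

Inorder:  [1, 2, 4, 10, 13, 22, 23]
Preorder: [1, 10, 2, 4, 13, 23, 22]
Algorithm: preorder visits root first, so consume preorder in order;
for each root, split the current inorder slice at that value into
left-subtree inorder and right-subtree inorder, then recurse.
Recursive splits:
  root=1; inorder splits into left=[], right=[2, 4, 10, 13, 22, 23]
  root=10; inorder splits into left=[2, 4], right=[13, 22, 23]
  root=2; inorder splits into left=[], right=[4]
  root=4; inorder splits into left=[], right=[]
  root=13; inorder splits into left=[], right=[22, 23]
  root=23; inorder splits into left=[22], right=[]
  root=22; inorder splits into left=[], right=[]
Reconstructed level-order: [1, 10, 2, 13, 4, 23, 22]


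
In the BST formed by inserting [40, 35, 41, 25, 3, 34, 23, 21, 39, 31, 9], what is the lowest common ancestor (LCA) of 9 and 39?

Tree insertion order: [40, 35, 41, 25, 3, 34, 23, 21, 39, 31, 9]
Tree (level-order array): [40, 35, 41, 25, 39, None, None, 3, 34, None, None, None, 23, 31, None, 21, None, None, None, 9]
In a BST, the LCA of p=9, q=39 is the first node v on the
root-to-leaf path with p <= v <= q (go left if both < v, right if both > v).
Walk from root:
  at 40: both 9 and 39 < 40, go left
  at 35: 9 <= 35 <= 39, this is the LCA
LCA = 35


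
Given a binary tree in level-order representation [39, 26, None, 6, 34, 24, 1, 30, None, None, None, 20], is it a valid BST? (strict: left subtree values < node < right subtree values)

Level-order array: [39, 26, None, 6, 34, 24, 1, 30, None, None, None, 20]
Validate using subtree bounds (lo, hi): at each node, require lo < value < hi,
then recurse left with hi=value and right with lo=value.
Preorder trace (stopping at first violation):
  at node 39 with bounds (-inf, +inf): OK
  at node 26 with bounds (-inf, 39): OK
  at node 6 with bounds (-inf, 26): OK
  at node 24 with bounds (-inf, 6): VIOLATION
Node 24 violates its bound: not (-inf < 24 < 6).
Result: Not a valid BST


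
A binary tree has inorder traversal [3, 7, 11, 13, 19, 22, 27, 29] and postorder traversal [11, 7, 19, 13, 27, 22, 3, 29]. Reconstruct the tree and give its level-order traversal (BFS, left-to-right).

Inorder:   [3, 7, 11, 13, 19, 22, 27, 29]
Postorder: [11, 7, 19, 13, 27, 22, 3, 29]
Algorithm: postorder visits root last, so walk postorder right-to-left;
each value is the root of the current inorder slice — split it at that
value, recurse on the right subtree first, then the left.
Recursive splits:
  root=29; inorder splits into left=[3, 7, 11, 13, 19, 22, 27], right=[]
  root=3; inorder splits into left=[], right=[7, 11, 13, 19, 22, 27]
  root=22; inorder splits into left=[7, 11, 13, 19], right=[27]
  root=27; inorder splits into left=[], right=[]
  root=13; inorder splits into left=[7, 11], right=[19]
  root=19; inorder splits into left=[], right=[]
  root=7; inorder splits into left=[], right=[11]
  root=11; inorder splits into left=[], right=[]
Reconstructed level-order: [29, 3, 22, 13, 27, 7, 19, 11]


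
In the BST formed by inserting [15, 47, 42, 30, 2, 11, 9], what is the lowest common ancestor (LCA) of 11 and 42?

Tree insertion order: [15, 47, 42, 30, 2, 11, 9]
Tree (level-order array): [15, 2, 47, None, 11, 42, None, 9, None, 30]
In a BST, the LCA of p=11, q=42 is the first node v on the
root-to-leaf path with p <= v <= q (go left if both < v, right if both > v).
Walk from root:
  at 15: 11 <= 15 <= 42, this is the LCA
LCA = 15


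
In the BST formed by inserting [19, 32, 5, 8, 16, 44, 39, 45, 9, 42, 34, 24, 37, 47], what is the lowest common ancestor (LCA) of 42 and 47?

Tree insertion order: [19, 32, 5, 8, 16, 44, 39, 45, 9, 42, 34, 24, 37, 47]
Tree (level-order array): [19, 5, 32, None, 8, 24, 44, None, 16, None, None, 39, 45, 9, None, 34, 42, None, 47, None, None, None, 37]
In a BST, the LCA of p=42, q=47 is the first node v on the
root-to-leaf path with p <= v <= q (go left if both < v, right if both > v).
Walk from root:
  at 19: both 42 and 47 > 19, go right
  at 32: both 42 and 47 > 32, go right
  at 44: 42 <= 44 <= 47, this is the LCA
LCA = 44


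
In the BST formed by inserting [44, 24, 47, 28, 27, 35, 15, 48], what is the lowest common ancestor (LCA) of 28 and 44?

Tree insertion order: [44, 24, 47, 28, 27, 35, 15, 48]
Tree (level-order array): [44, 24, 47, 15, 28, None, 48, None, None, 27, 35]
In a BST, the LCA of p=28, q=44 is the first node v on the
root-to-leaf path with p <= v <= q (go left if both < v, right if both > v).
Walk from root:
  at 44: 28 <= 44 <= 44, this is the LCA
LCA = 44


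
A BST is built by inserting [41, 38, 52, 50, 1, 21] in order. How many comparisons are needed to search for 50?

Search path for 50: 41 -> 52 -> 50
Found: True
Comparisons: 3


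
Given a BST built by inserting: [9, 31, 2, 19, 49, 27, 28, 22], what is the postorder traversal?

Tree insertion order: [9, 31, 2, 19, 49, 27, 28, 22]
Tree (level-order array): [9, 2, 31, None, None, 19, 49, None, 27, None, None, 22, 28]
Postorder traversal: [2, 22, 28, 27, 19, 49, 31, 9]


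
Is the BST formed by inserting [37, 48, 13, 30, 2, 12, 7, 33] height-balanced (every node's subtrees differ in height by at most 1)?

Tree (level-order array): [37, 13, 48, 2, 30, None, None, None, 12, None, 33, 7]
Definition: a tree is height-balanced if, at every node, |h(left) - h(right)| <= 1 (empty subtree has height -1).
Bottom-up per-node check:
  node 7: h_left=-1, h_right=-1, diff=0 [OK], height=0
  node 12: h_left=0, h_right=-1, diff=1 [OK], height=1
  node 2: h_left=-1, h_right=1, diff=2 [FAIL (|-1-1|=2 > 1)], height=2
  node 33: h_left=-1, h_right=-1, diff=0 [OK], height=0
  node 30: h_left=-1, h_right=0, diff=1 [OK], height=1
  node 13: h_left=2, h_right=1, diff=1 [OK], height=3
  node 48: h_left=-1, h_right=-1, diff=0 [OK], height=0
  node 37: h_left=3, h_right=0, diff=3 [FAIL (|3-0|=3 > 1)], height=4
Node 2 violates the condition: |-1 - 1| = 2 > 1.
Result: Not balanced


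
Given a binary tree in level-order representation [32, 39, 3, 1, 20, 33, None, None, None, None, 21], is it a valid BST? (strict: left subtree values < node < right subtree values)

Level-order array: [32, 39, 3, 1, 20, 33, None, None, None, None, 21]
Validate using subtree bounds (lo, hi): at each node, require lo < value < hi,
then recurse left with hi=value and right with lo=value.
Preorder trace (stopping at first violation):
  at node 32 with bounds (-inf, +inf): OK
  at node 39 with bounds (-inf, 32): VIOLATION
Node 39 violates its bound: not (-inf < 39 < 32).
Result: Not a valid BST


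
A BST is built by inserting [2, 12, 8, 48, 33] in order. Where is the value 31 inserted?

Starting tree (level order): [2, None, 12, 8, 48, None, None, 33]
Insertion path: 2 -> 12 -> 48 -> 33
Result: insert 31 as left child of 33
Final tree (level order): [2, None, 12, 8, 48, None, None, 33, None, 31]


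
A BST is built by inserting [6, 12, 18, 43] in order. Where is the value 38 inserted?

Starting tree (level order): [6, None, 12, None, 18, None, 43]
Insertion path: 6 -> 12 -> 18 -> 43
Result: insert 38 as left child of 43
Final tree (level order): [6, None, 12, None, 18, None, 43, 38]


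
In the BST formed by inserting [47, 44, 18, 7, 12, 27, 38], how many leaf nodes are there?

Tree built from: [47, 44, 18, 7, 12, 27, 38]
Tree (level-order array): [47, 44, None, 18, None, 7, 27, None, 12, None, 38]
Rule: A leaf has 0 children.
Per-node child counts:
  node 47: 1 child(ren)
  node 44: 1 child(ren)
  node 18: 2 child(ren)
  node 7: 1 child(ren)
  node 12: 0 child(ren)
  node 27: 1 child(ren)
  node 38: 0 child(ren)
Matching nodes: [12, 38]
Count of leaf nodes: 2


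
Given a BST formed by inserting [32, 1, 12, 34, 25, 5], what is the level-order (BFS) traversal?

Tree insertion order: [32, 1, 12, 34, 25, 5]
Tree (level-order array): [32, 1, 34, None, 12, None, None, 5, 25]
BFS from the root, enqueuing left then right child of each popped node:
  queue [32] -> pop 32, enqueue [1, 34], visited so far: [32]
  queue [1, 34] -> pop 1, enqueue [12], visited so far: [32, 1]
  queue [34, 12] -> pop 34, enqueue [none], visited so far: [32, 1, 34]
  queue [12] -> pop 12, enqueue [5, 25], visited so far: [32, 1, 34, 12]
  queue [5, 25] -> pop 5, enqueue [none], visited so far: [32, 1, 34, 12, 5]
  queue [25] -> pop 25, enqueue [none], visited so far: [32, 1, 34, 12, 5, 25]
Result: [32, 1, 34, 12, 5, 25]


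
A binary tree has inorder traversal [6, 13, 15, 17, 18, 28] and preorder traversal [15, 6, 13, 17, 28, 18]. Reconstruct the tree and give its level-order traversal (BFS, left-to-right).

Inorder:  [6, 13, 15, 17, 18, 28]
Preorder: [15, 6, 13, 17, 28, 18]
Algorithm: preorder visits root first, so consume preorder in order;
for each root, split the current inorder slice at that value into
left-subtree inorder and right-subtree inorder, then recurse.
Recursive splits:
  root=15; inorder splits into left=[6, 13], right=[17, 18, 28]
  root=6; inorder splits into left=[], right=[13]
  root=13; inorder splits into left=[], right=[]
  root=17; inorder splits into left=[], right=[18, 28]
  root=28; inorder splits into left=[18], right=[]
  root=18; inorder splits into left=[], right=[]
Reconstructed level-order: [15, 6, 17, 13, 28, 18]


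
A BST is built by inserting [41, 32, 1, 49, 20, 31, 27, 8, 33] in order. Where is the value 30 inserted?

Starting tree (level order): [41, 32, 49, 1, 33, None, None, None, 20, None, None, 8, 31, None, None, 27]
Insertion path: 41 -> 32 -> 1 -> 20 -> 31 -> 27
Result: insert 30 as right child of 27
Final tree (level order): [41, 32, 49, 1, 33, None, None, None, 20, None, None, 8, 31, None, None, 27, None, None, 30]


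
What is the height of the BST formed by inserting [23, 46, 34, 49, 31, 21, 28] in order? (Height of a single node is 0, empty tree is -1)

Insertion order: [23, 46, 34, 49, 31, 21, 28]
Tree (level-order array): [23, 21, 46, None, None, 34, 49, 31, None, None, None, 28]
Compute height bottom-up (empty subtree = -1):
  height(21) = 1 + max(-1, -1) = 0
  height(28) = 1 + max(-1, -1) = 0
  height(31) = 1 + max(0, -1) = 1
  height(34) = 1 + max(1, -1) = 2
  height(49) = 1 + max(-1, -1) = 0
  height(46) = 1 + max(2, 0) = 3
  height(23) = 1 + max(0, 3) = 4
Height = 4


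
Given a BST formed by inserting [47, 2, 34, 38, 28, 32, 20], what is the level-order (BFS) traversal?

Tree insertion order: [47, 2, 34, 38, 28, 32, 20]
Tree (level-order array): [47, 2, None, None, 34, 28, 38, 20, 32]
BFS from the root, enqueuing left then right child of each popped node:
  queue [47] -> pop 47, enqueue [2], visited so far: [47]
  queue [2] -> pop 2, enqueue [34], visited so far: [47, 2]
  queue [34] -> pop 34, enqueue [28, 38], visited so far: [47, 2, 34]
  queue [28, 38] -> pop 28, enqueue [20, 32], visited so far: [47, 2, 34, 28]
  queue [38, 20, 32] -> pop 38, enqueue [none], visited so far: [47, 2, 34, 28, 38]
  queue [20, 32] -> pop 20, enqueue [none], visited so far: [47, 2, 34, 28, 38, 20]
  queue [32] -> pop 32, enqueue [none], visited so far: [47, 2, 34, 28, 38, 20, 32]
Result: [47, 2, 34, 28, 38, 20, 32]


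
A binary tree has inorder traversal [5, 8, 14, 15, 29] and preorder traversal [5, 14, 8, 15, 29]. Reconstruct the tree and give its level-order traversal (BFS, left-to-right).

Inorder:  [5, 8, 14, 15, 29]
Preorder: [5, 14, 8, 15, 29]
Algorithm: preorder visits root first, so consume preorder in order;
for each root, split the current inorder slice at that value into
left-subtree inorder and right-subtree inorder, then recurse.
Recursive splits:
  root=5; inorder splits into left=[], right=[8, 14, 15, 29]
  root=14; inorder splits into left=[8], right=[15, 29]
  root=8; inorder splits into left=[], right=[]
  root=15; inorder splits into left=[], right=[29]
  root=29; inorder splits into left=[], right=[]
Reconstructed level-order: [5, 14, 8, 15, 29]


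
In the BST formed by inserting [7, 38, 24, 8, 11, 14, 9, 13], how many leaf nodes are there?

Tree built from: [7, 38, 24, 8, 11, 14, 9, 13]
Tree (level-order array): [7, None, 38, 24, None, 8, None, None, 11, 9, 14, None, None, 13]
Rule: A leaf has 0 children.
Per-node child counts:
  node 7: 1 child(ren)
  node 38: 1 child(ren)
  node 24: 1 child(ren)
  node 8: 1 child(ren)
  node 11: 2 child(ren)
  node 9: 0 child(ren)
  node 14: 1 child(ren)
  node 13: 0 child(ren)
Matching nodes: [9, 13]
Count of leaf nodes: 2


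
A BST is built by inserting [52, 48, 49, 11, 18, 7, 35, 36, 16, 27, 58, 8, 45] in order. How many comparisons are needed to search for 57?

Search path for 57: 52 -> 58
Found: False
Comparisons: 2


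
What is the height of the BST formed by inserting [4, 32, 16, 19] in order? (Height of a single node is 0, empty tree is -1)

Insertion order: [4, 32, 16, 19]
Tree (level-order array): [4, None, 32, 16, None, None, 19]
Compute height bottom-up (empty subtree = -1):
  height(19) = 1 + max(-1, -1) = 0
  height(16) = 1 + max(-1, 0) = 1
  height(32) = 1 + max(1, -1) = 2
  height(4) = 1 + max(-1, 2) = 3
Height = 3


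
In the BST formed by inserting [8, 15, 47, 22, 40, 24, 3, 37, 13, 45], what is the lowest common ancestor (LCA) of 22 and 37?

Tree insertion order: [8, 15, 47, 22, 40, 24, 3, 37, 13, 45]
Tree (level-order array): [8, 3, 15, None, None, 13, 47, None, None, 22, None, None, 40, 24, 45, None, 37]
In a BST, the LCA of p=22, q=37 is the first node v on the
root-to-leaf path with p <= v <= q (go left if both < v, right if both > v).
Walk from root:
  at 8: both 22 and 37 > 8, go right
  at 15: both 22 and 37 > 15, go right
  at 47: both 22 and 37 < 47, go left
  at 22: 22 <= 22 <= 37, this is the LCA
LCA = 22


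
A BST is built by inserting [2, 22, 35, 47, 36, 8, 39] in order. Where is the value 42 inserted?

Starting tree (level order): [2, None, 22, 8, 35, None, None, None, 47, 36, None, None, 39]
Insertion path: 2 -> 22 -> 35 -> 47 -> 36 -> 39
Result: insert 42 as right child of 39
Final tree (level order): [2, None, 22, 8, 35, None, None, None, 47, 36, None, None, 39, None, 42]


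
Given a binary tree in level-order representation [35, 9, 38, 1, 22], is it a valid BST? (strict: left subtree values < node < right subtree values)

Level-order array: [35, 9, 38, 1, 22]
Validate using subtree bounds (lo, hi): at each node, require lo < value < hi,
then recurse left with hi=value and right with lo=value.
Preorder trace (stopping at first violation):
  at node 35 with bounds (-inf, +inf): OK
  at node 9 with bounds (-inf, 35): OK
  at node 1 with bounds (-inf, 9): OK
  at node 22 with bounds (9, 35): OK
  at node 38 with bounds (35, +inf): OK
No violation found at any node.
Result: Valid BST


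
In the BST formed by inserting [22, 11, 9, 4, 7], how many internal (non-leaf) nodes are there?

Tree built from: [22, 11, 9, 4, 7]
Tree (level-order array): [22, 11, None, 9, None, 4, None, None, 7]
Rule: An internal node has at least one child.
Per-node child counts:
  node 22: 1 child(ren)
  node 11: 1 child(ren)
  node 9: 1 child(ren)
  node 4: 1 child(ren)
  node 7: 0 child(ren)
Matching nodes: [22, 11, 9, 4]
Count of internal (non-leaf) nodes: 4


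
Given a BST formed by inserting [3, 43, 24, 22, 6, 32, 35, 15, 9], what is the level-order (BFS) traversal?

Tree insertion order: [3, 43, 24, 22, 6, 32, 35, 15, 9]
Tree (level-order array): [3, None, 43, 24, None, 22, 32, 6, None, None, 35, None, 15, None, None, 9]
BFS from the root, enqueuing left then right child of each popped node:
  queue [3] -> pop 3, enqueue [43], visited so far: [3]
  queue [43] -> pop 43, enqueue [24], visited so far: [3, 43]
  queue [24] -> pop 24, enqueue [22, 32], visited so far: [3, 43, 24]
  queue [22, 32] -> pop 22, enqueue [6], visited so far: [3, 43, 24, 22]
  queue [32, 6] -> pop 32, enqueue [35], visited so far: [3, 43, 24, 22, 32]
  queue [6, 35] -> pop 6, enqueue [15], visited so far: [3, 43, 24, 22, 32, 6]
  queue [35, 15] -> pop 35, enqueue [none], visited so far: [3, 43, 24, 22, 32, 6, 35]
  queue [15] -> pop 15, enqueue [9], visited so far: [3, 43, 24, 22, 32, 6, 35, 15]
  queue [9] -> pop 9, enqueue [none], visited so far: [3, 43, 24, 22, 32, 6, 35, 15, 9]
Result: [3, 43, 24, 22, 32, 6, 35, 15, 9]


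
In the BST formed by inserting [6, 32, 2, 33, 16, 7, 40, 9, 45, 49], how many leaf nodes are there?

Tree built from: [6, 32, 2, 33, 16, 7, 40, 9, 45, 49]
Tree (level-order array): [6, 2, 32, None, None, 16, 33, 7, None, None, 40, None, 9, None, 45, None, None, None, 49]
Rule: A leaf has 0 children.
Per-node child counts:
  node 6: 2 child(ren)
  node 2: 0 child(ren)
  node 32: 2 child(ren)
  node 16: 1 child(ren)
  node 7: 1 child(ren)
  node 9: 0 child(ren)
  node 33: 1 child(ren)
  node 40: 1 child(ren)
  node 45: 1 child(ren)
  node 49: 0 child(ren)
Matching nodes: [2, 9, 49]
Count of leaf nodes: 3


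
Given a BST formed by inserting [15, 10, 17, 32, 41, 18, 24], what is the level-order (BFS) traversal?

Tree insertion order: [15, 10, 17, 32, 41, 18, 24]
Tree (level-order array): [15, 10, 17, None, None, None, 32, 18, 41, None, 24]
BFS from the root, enqueuing left then right child of each popped node:
  queue [15] -> pop 15, enqueue [10, 17], visited so far: [15]
  queue [10, 17] -> pop 10, enqueue [none], visited so far: [15, 10]
  queue [17] -> pop 17, enqueue [32], visited so far: [15, 10, 17]
  queue [32] -> pop 32, enqueue [18, 41], visited so far: [15, 10, 17, 32]
  queue [18, 41] -> pop 18, enqueue [24], visited so far: [15, 10, 17, 32, 18]
  queue [41, 24] -> pop 41, enqueue [none], visited so far: [15, 10, 17, 32, 18, 41]
  queue [24] -> pop 24, enqueue [none], visited so far: [15, 10, 17, 32, 18, 41, 24]
Result: [15, 10, 17, 32, 18, 41, 24]


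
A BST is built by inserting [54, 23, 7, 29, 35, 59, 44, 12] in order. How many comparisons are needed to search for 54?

Search path for 54: 54
Found: True
Comparisons: 1


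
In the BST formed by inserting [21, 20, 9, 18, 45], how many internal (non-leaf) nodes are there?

Tree built from: [21, 20, 9, 18, 45]
Tree (level-order array): [21, 20, 45, 9, None, None, None, None, 18]
Rule: An internal node has at least one child.
Per-node child counts:
  node 21: 2 child(ren)
  node 20: 1 child(ren)
  node 9: 1 child(ren)
  node 18: 0 child(ren)
  node 45: 0 child(ren)
Matching nodes: [21, 20, 9]
Count of internal (non-leaf) nodes: 3


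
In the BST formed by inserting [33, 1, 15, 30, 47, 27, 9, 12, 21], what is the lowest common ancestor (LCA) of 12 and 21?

Tree insertion order: [33, 1, 15, 30, 47, 27, 9, 12, 21]
Tree (level-order array): [33, 1, 47, None, 15, None, None, 9, 30, None, 12, 27, None, None, None, 21]
In a BST, the LCA of p=12, q=21 is the first node v on the
root-to-leaf path with p <= v <= q (go left if both < v, right if both > v).
Walk from root:
  at 33: both 12 and 21 < 33, go left
  at 1: both 12 and 21 > 1, go right
  at 15: 12 <= 15 <= 21, this is the LCA
LCA = 15


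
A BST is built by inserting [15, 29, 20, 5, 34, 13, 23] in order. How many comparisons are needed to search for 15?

Search path for 15: 15
Found: True
Comparisons: 1


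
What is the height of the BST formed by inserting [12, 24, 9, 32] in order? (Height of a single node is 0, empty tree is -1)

Insertion order: [12, 24, 9, 32]
Tree (level-order array): [12, 9, 24, None, None, None, 32]
Compute height bottom-up (empty subtree = -1):
  height(9) = 1 + max(-1, -1) = 0
  height(32) = 1 + max(-1, -1) = 0
  height(24) = 1 + max(-1, 0) = 1
  height(12) = 1 + max(0, 1) = 2
Height = 2


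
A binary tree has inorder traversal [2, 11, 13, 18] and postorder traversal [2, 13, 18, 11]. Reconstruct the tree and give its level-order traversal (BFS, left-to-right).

Inorder:   [2, 11, 13, 18]
Postorder: [2, 13, 18, 11]
Algorithm: postorder visits root last, so walk postorder right-to-left;
each value is the root of the current inorder slice — split it at that
value, recurse on the right subtree first, then the left.
Recursive splits:
  root=11; inorder splits into left=[2], right=[13, 18]
  root=18; inorder splits into left=[13], right=[]
  root=13; inorder splits into left=[], right=[]
  root=2; inorder splits into left=[], right=[]
Reconstructed level-order: [11, 2, 18, 13]


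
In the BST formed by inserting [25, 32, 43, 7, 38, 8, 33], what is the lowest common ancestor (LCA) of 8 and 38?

Tree insertion order: [25, 32, 43, 7, 38, 8, 33]
Tree (level-order array): [25, 7, 32, None, 8, None, 43, None, None, 38, None, 33]
In a BST, the LCA of p=8, q=38 is the first node v on the
root-to-leaf path with p <= v <= q (go left if both < v, right if both > v).
Walk from root:
  at 25: 8 <= 25 <= 38, this is the LCA
LCA = 25


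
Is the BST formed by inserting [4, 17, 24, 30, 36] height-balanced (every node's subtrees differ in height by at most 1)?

Tree (level-order array): [4, None, 17, None, 24, None, 30, None, 36]
Definition: a tree is height-balanced if, at every node, |h(left) - h(right)| <= 1 (empty subtree has height -1).
Bottom-up per-node check:
  node 36: h_left=-1, h_right=-1, diff=0 [OK], height=0
  node 30: h_left=-1, h_right=0, diff=1 [OK], height=1
  node 24: h_left=-1, h_right=1, diff=2 [FAIL (|-1-1|=2 > 1)], height=2
  node 17: h_left=-1, h_right=2, diff=3 [FAIL (|-1-2|=3 > 1)], height=3
  node 4: h_left=-1, h_right=3, diff=4 [FAIL (|-1-3|=4 > 1)], height=4
Node 24 violates the condition: |-1 - 1| = 2 > 1.
Result: Not balanced


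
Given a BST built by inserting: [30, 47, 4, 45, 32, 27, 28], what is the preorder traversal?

Tree insertion order: [30, 47, 4, 45, 32, 27, 28]
Tree (level-order array): [30, 4, 47, None, 27, 45, None, None, 28, 32]
Preorder traversal: [30, 4, 27, 28, 47, 45, 32]


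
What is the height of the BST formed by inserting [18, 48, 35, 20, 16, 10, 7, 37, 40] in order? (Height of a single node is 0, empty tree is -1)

Insertion order: [18, 48, 35, 20, 16, 10, 7, 37, 40]
Tree (level-order array): [18, 16, 48, 10, None, 35, None, 7, None, 20, 37, None, None, None, None, None, 40]
Compute height bottom-up (empty subtree = -1):
  height(7) = 1 + max(-1, -1) = 0
  height(10) = 1 + max(0, -1) = 1
  height(16) = 1 + max(1, -1) = 2
  height(20) = 1 + max(-1, -1) = 0
  height(40) = 1 + max(-1, -1) = 0
  height(37) = 1 + max(-1, 0) = 1
  height(35) = 1 + max(0, 1) = 2
  height(48) = 1 + max(2, -1) = 3
  height(18) = 1 + max(2, 3) = 4
Height = 4


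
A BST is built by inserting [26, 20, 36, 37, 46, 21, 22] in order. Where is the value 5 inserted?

Starting tree (level order): [26, 20, 36, None, 21, None, 37, None, 22, None, 46]
Insertion path: 26 -> 20
Result: insert 5 as left child of 20
Final tree (level order): [26, 20, 36, 5, 21, None, 37, None, None, None, 22, None, 46]


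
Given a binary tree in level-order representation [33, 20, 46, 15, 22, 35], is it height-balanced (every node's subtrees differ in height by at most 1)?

Tree (level-order array): [33, 20, 46, 15, 22, 35]
Definition: a tree is height-balanced if, at every node, |h(left) - h(right)| <= 1 (empty subtree has height -1).
Bottom-up per-node check:
  node 15: h_left=-1, h_right=-1, diff=0 [OK], height=0
  node 22: h_left=-1, h_right=-1, diff=0 [OK], height=0
  node 20: h_left=0, h_right=0, diff=0 [OK], height=1
  node 35: h_left=-1, h_right=-1, diff=0 [OK], height=0
  node 46: h_left=0, h_right=-1, diff=1 [OK], height=1
  node 33: h_left=1, h_right=1, diff=0 [OK], height=2
All nodes satisfy the balance condition.
Result: Balanced


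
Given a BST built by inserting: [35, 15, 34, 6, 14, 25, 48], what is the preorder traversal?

Tree insertion order: [35, 15, 34, 6, 14, 25, 48]
Tree (level-order array): [35, 15, 48, 6, 34, None, None, None, 14, 25]
Preorder traversal: [35, 15, 6, 14, 34, 25, 48]


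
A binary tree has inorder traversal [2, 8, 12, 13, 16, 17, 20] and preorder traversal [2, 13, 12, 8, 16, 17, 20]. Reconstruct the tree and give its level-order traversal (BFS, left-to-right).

Inorder:  [2, 8, 12, 13, 16, 17, 20]
Preorder: [2, 13, 12, 8, 16, 17, 20]
Algorithm: preorder visits root first, so consume preorder in order;
for each root, split the current inorder slice at that value into
left-subtree inorder and right-subtree inorder, then recurse.
Recursive splits:
  root=2; inorder splits into left=[], right=[8, 12, 13, 16, 17, 20]
  root=13; inorder splits into left=[8, 12], right=[16, 17, 20]
  root=12; inorder splits into left=[8], right=[]
  root=8; inorder splits into left=[], right=[]
  root=16; inorder splits into left=[], right=[17, 20]
  root=17; inorder splits into left=[], right=[20]
  root=20; inorder splits into left=[], right=[]
Reconstructed level-order: [2, 13, 12, 16, 8, 17, 20]


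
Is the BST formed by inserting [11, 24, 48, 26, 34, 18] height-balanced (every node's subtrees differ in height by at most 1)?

Tree (level-order array): [11, None, 24, 18, 48, None, None, 26, None, None, 34]
Definition: a tree is height-balanced if, at every node, |h(left) - h(right)| <= 1 (empty subtree has height -1).
Bottom-up per-node check:
  node 18: h_left=-1, h_right=-1, diff=0 [OK], height=0
  node 34: h_left=-1, h_right=-1, diff=0 [OK], height=0
  node 26: h_left=-1, h_right=0, diff=1 [OK], height=1
  node 48: h_left=1, h_right=-1, diff=2 [FAIL (|1--1|=2 > 1)], height=2
  node 24: h_left=0, h_right=2, diff=2 [FAIL (|0-2|=2 > 1)], height=3
  node 11: h_left=-1, h_right=3, diff=4 [FAIL (|-1-3|=4 > 1)], height=4
Node 48 violates the condition: |1 - -1| = 2 > 1.
Result: Not balanced


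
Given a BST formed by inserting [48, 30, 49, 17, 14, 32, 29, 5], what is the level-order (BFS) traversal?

Tree insertion order: [48, 30, 49, 17, 14, 32, 29, 5]
Tree (level-order array): [48, 30, 49, 17, 32, None, None, 14, 29, None, None, 5]
BFS from the root, enqueuing left then right child of each popped node:
  queue [48] -> pop 48, enqueue [30, 49], visited so far: [48]
  queue [30, 49] -> pop 30, enqueue [17, 32], visited so far: [48, 30]
  queue [49, 17, 32] -> pop 49, enqueue [none], visited so far: [48, 30, 49]
  queue [17, 32] -> pop 17, enqueue [14, 29], visited so far: [48, 30, 49, 17]
  queue [32, 14, 29] -> pop 32, enqueue [none], visited so far: [48, 30, 49, 17, 32]
  queue [14, 29] -> pop 14, enqueue [5], visited so far: [48, 30, 49, 17, 32, 14]
  queue [29, 5] -> pop 29, enqueue [none], visited so far: [48, 30, 49, 17, 32, 14, 29]
  queue [5] -> pop 5, enqueue [none], visited so far: [48, 30, 49, 17, 32, 14, 29, 5]
Result: [48, 30, 49, 17, 32, 14, 29, 5]


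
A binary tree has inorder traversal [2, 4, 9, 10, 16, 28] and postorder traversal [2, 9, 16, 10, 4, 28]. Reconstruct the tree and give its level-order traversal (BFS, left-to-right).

Inorder:   [2, 4, 9, 10, 16, 28]
Postorder: [2, 9, 16, 10, 4, 28]
Algorithm: postorder visits root last, so walk postorder right-to-left;
each value is the root of the current inorder slice — split it at that
value, recurse on the right subtree first, then the left.
Recursive splits:
  root=28; inorder splits into left=[2, 4, 9, 10, 16], right=[]
  root=4; inorder splits into left=[2], right=[9, 10, 16]
  root=10; inorder splits into left=[9], right=[16]
  root=16; inorder splits into left=[], right=[]
  root=9; inorder splits into left=[], right=[]
  root=2; inorder splits into left=[], right=[]
Reconstructed level-order: [28, 4, 2, 10, 9, 16]
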